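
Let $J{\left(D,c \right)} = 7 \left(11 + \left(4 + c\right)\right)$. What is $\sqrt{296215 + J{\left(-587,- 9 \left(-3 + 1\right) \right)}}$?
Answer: $\sqrt{296446} \approx 544.47$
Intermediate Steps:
$J{\left(D,c \right)} = 105 + 7 c$ ($J{\left(D,c \right)} = 7 \left(15 + c\right) = 105 + 7 c$)
$\sqrt{296215 + J{\left(-587,- 9 \left(-3 + 1\right) \right)}} = \sqrt{296215 + \left(105 + 7 \left(- 9 \left(-3 + 1\right)\right)\right)} = \sqrt{296215 + \left(105 + 7 \left(\left(-9\right) \left(-2\right)\right)\right)} = \sqrt{296215 + \left(105 + 7 \cdot 18\right)} = \sqrt{296215 + \left(105 + 126\right)} = \sqrt{296215 + 231} = \sqrt{296446}$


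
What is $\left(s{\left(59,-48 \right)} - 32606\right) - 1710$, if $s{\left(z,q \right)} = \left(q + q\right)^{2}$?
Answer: $-25100$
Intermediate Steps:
$s{\left(z,q \right)} = 4 q^{2}$ ($s{\left(z,q \right)} = \left(2 q\right)^{2} = 4 q^{2}$)
$\left(s{\left(59,-48 \right)} - 32606\right) - 1710 = \left(4 \left(-48\right)^{2} - 32606\right) - 1710 = \left(4 \cdot 2304 - 32606\right) - 1710 = \left(9216 - 32606\right) - 1710 = -23390 - 1710 = -25100$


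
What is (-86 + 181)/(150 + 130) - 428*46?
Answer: -1102509/56 ≈ -19688.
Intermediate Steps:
(-86 + 181)/(150 + 130) - 428*46 = 95/280 - 19688 = 95*(1/280) - 19688 = 19/56 - 19688 = -1102509/56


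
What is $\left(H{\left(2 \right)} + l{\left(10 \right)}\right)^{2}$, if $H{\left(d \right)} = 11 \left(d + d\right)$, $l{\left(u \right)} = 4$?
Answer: $2304$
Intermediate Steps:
$H{\left(d \right)} = 22 d$ ($H{\left(d \right)} = 11 \cdot 2 d = 22 d$)
$\left(H{\left(2 \right)} + l{\left(10 \right)}\right)^{2} = \left(22 \cdot 2 + 4\right)^{2} = \left(44 + 4\right)^{2} = 48^{2} = 2304$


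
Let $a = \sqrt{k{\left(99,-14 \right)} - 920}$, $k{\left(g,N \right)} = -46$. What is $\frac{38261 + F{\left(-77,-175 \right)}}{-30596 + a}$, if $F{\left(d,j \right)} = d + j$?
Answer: $- \frac{581461682}{468058091} - \frac{38009 i \sqrt{966}}{936116182} \approx -1.2423 - 0.001262 i$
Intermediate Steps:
$a = i \sqrt{966}$ ($a = \sqrt{-46 - 920} = \sqrt{-966} = i \sqrt{966} \approx 31.081 i$)
$\frac{38261 + F{\left(-77,-175 \right)}}{-30596 + a} = \frac{38261 - 252}{-30596 + i \sqrt{966}} = \frac{38009}{-30596 + i \sqrt{966}}$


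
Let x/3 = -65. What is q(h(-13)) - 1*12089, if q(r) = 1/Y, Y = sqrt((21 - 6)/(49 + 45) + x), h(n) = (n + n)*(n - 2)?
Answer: -12089 - I*sqrt(191290)/6105 ≈ -12089.0 - 0.071641*I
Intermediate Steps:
x = -195 (x = 3*(-65) = -195)
h(n) = 2*n*(-2 + n) (h(n) = (2*n)*(-2 + n) = 2*n*(-2 + n))
Y = 3*I*sqrt(191290)/94 (Y = sqrt((21 - 6)/(49 + 45) - 195) = sqrt(15/94 - 195) = sqrt(-18315/94) = 3*I*sqrt(191290)/94 ≈ 13.959*I)
q(r) = -I*sqrt(191290)/6105 (q(r) = 1/(3*I*sqrt(191290)/94) = -I*sqrt(191290)/6105)
q(h(-13)) - 1*12089 = -I*sqrt(191290)/6105 - 1*12089 = -I*sqrt(191290)/6105 - 12089 = -12089 - I*sqrt(191290)/6105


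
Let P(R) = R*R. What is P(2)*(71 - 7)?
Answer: 256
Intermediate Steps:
P(R) = R²
P(2)*(71 - 7) = 2²*(71 - 7) = 4*64 = 256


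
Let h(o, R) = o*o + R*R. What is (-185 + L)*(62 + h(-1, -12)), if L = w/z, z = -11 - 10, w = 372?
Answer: -293733/7 ≈ -41962.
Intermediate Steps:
z = -21
L = -124/7 (L = 372/(-21) = 372*(-1/21) = -124/7 ≈ -17.714)
h(o, R) = R² + o² (h(o, R) = o² + R² = R² + o²)
(-185 + L)*(62 + h(-1, -12)) = (-185 - 124/7)*(62 + ((-12)² + (-1)²)) = -1419*(62 + (144 + 1))/7 = -1419*(62 + 145)/7 = -1419/7*207 = -293733/7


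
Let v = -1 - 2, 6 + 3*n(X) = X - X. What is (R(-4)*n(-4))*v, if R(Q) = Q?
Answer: -24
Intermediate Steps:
n(X) = -2 (n(X) = -2 + (X - X)/3 = -2 + (1/3)*0 = -2 + 0 = -2)
v = -3
(R(-4)*n(-4))*v = -4*(-2)*(-3) = 8*(-3) = -24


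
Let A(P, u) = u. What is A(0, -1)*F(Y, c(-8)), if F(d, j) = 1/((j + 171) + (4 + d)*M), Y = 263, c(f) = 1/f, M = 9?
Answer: -8/20591 ≈ -0.00038852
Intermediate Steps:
F(d, j) = 1/(207 + j + 9*d) (F(d, j) = 1/((j + 171) + (4 + d)*9) = 1/((171 + j) + (36 + 9*d)) = 1/(207 + j + 9*d))
A(0, -1)*F(Y, c(-8)) = -1/(207 + 1/(-8) + 9*263) = -1/(207 - 1/8 + 2367) = -1/20591/8 = -1*8/20591 = -8/20591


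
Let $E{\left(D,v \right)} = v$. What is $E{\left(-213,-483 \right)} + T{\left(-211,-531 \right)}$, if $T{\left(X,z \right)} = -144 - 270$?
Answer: $-897$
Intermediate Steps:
$T{\left(X,z \right)} = -414$
$E{\left(-213,-483 \right)} + T{\left(-211,-531 \right)} = -483 - 414 = -897$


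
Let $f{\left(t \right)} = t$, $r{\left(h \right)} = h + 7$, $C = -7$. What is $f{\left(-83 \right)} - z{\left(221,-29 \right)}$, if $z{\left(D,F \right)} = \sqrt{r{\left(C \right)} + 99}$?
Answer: $-83 - 3 \sqrt{11} \approx -92.95$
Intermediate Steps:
$r{\left(h \right)} = 7 + h$
$z{\left(D,F \right)} = 3 \sqrt{11}$ ($z{\left(D,F \right)} = \sqrt{\left(7 - 7\right) + 99} = \sqrt{0 + 99} = \sqrt{99} = 3 \sqrt{11}$)
$f{\left(-83 \right)} - z{\left(221,-29 \right)} = -83 - 3 \sqrt{11}$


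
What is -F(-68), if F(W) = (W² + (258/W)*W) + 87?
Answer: -4969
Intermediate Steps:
F(W) = 345 + W² (F(W) = (W² + 258) + 87 = (258 + W²) + 87 = 345 + W²)
-F(-68) = -(345 + (-68)²) = -(345 + 4624) = -1*4969 = -4969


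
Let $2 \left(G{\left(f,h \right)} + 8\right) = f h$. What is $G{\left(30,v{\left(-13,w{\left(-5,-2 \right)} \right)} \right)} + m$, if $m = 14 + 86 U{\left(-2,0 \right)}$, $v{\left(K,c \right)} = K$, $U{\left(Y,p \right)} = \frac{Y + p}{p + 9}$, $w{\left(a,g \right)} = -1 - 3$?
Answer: $- \frac{1873}{9} \approx -208.11$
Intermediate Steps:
$w{\left(a,g \right)} = -4$
$U{\left(Y,p \right)} = \frac{Y + p}{9 + p}$
$G{\left(f,h \right)} = -8 + \frac{f h}{2}$
$m = - \frac{46}{9}$ ($m = 14 + 86 \frac{-2 + 0}{9 + 0} = 14 + 86 \cdot \frac{1}{9} \left(-2\right) = 14 + 86 \left(- \frac{2}{9}\right) = 14 - \frac{172}{9} = - \frac{46}{9} \approx -5.1111$)
$G{\left(30,v{\left(-13,w{\left(-5,-2 \right)} \right)} \right)} + m = \left(-8 + \frac{1}{2} \cdot 30 \left(-13\right)\right) - \frac{46}{9} = \left(-8 - 195\right) - \frac{46}{9} = -203 - \frac{46}{9} = - \frac{1873}{9}$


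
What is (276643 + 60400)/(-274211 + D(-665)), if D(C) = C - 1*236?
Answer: -337043/275112 ≈ -1.2251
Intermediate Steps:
D(C) = -236 + C (D(C) = C - 236 = -236 + C)
(276643 + 60400)/(-274211 + D(-665)) = (276643 + 60400)/(-274211 + (-236 - 665)) = 337043/(-274211 - 901) = 337043/(-275112) = 337043*(-1/275112) = -337043/275112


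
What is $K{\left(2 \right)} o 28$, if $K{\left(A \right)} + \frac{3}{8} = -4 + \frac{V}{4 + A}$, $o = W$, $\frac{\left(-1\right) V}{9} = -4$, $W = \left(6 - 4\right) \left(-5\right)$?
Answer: $-455$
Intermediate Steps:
$W = -10$ ($W = 2 \left(-5\right) = -10$)
$V = 36$ ($V = \left(-9\right) \left(-4\right) = 36$)
$o = -10$
$K{\left(A \right)} = - \frac{35}{8} + \frac{36}{4 + A}$ ($K{\left(A \right)} = - \frac{3}{8} - \left(4 - \frac{1}{4 + A} 36\right) = - \frac{3}{8} - \left(4 - \frac{36}{4 + A}\right) = - \frac{35}{8} + \frac{36}{4 + A}$)
$K{\left(2 \right)} o 28 = \frac{148 - 70}{8 \left(4 + 2\right)} \left(-10\right) 28 = \frac{148 - 70}{8 \cdot 6} \left(-10\right) 28 = \frac{1}{8} \cdot \frac{1}{6} \cdot 78 \left(-10\right) 28 = \frac{13}{8} \left(-10\right) 28 = \left(- \frac{65}{4}\right) 28 = -455$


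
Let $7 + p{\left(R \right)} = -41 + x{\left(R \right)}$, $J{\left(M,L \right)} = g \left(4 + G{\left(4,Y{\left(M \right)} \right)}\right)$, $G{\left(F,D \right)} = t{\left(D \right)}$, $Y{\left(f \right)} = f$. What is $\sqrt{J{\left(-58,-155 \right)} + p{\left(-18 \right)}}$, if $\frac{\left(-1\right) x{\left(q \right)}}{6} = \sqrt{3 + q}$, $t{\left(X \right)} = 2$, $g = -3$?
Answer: $\sqrt{-66 - 6 i \sqrt{15}} \approx 1.4092 - 8.2453 i$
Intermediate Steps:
$G{\left(F,D \right)} = 2$
$x{\left(q \right)} = - 6 \sqrt{3 + q}$
$J{\left(M,L \right)} = -18$ ($J{\left(M,L \right)} = - 3 \left(4 + 2\right) = \left(-3\right) 6 = -18$)
$p{\left(R \right)} = -48 - 6 \sqrt{3 + R}$ ($p{\left(R \right)} = -7 - \left(41 + 6 \sqrt{3 + R}\right) = -48 - 6 \sqrt{3 + R}$)
$\sqrt{J{\left(-58,-155 \right)} + p{\left(-18 \right)}} = \sqrt{-18 - \left(48 + 6 \sqrt{3 - 18}\right)} = \sqrt{-18 - \left(48 + 6 \sqrt{-15}\right)} = \sqrt{-18 - \left(48 + 6 i \sqrt{15}\right)} = \sqrt{-66 - 6 i \sqrt{15}}$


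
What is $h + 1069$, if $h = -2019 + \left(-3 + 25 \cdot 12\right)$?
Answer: $-653$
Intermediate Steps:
$h = -1722$ ($h = -2019 + \left(-3 + 300\right) = -2019 + 297 = -1722$)
$h + 1069 = -1722 + 1069 = -653$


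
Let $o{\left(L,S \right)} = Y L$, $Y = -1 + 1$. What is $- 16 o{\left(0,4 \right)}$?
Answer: $0$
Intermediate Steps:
$Y = 0$
$o{\left(L,S \right)} = 0$ ($o{\left(L,S \right)} = 0 L = 0$)
$- 16 o{\left(0,4 \right)} = \left(-16\right) 0 = 0$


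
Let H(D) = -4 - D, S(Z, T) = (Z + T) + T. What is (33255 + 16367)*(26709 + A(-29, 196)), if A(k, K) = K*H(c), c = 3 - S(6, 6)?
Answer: 1432339030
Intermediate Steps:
S(Z, T) = Z + 2*T (S(Z, T) = (T + Z) + T = Z + 2*T)
c = -15 (c = 3 - (6 + 2*6) = 3 - (6 + 12) = 3 - 1*18 = 3 - 18 = -15)
A(k, K) = 11*K (A(k, K) = K*(-4 - 1*(-15)) = K*(-4 + 15) = K*11 = 11*K)
(33255 + 16367)*(26709 + A(-29, 196)) = (33255 + 16367)*(26709 + 11*196) = 49622*(26709 + 2156) = 49622*28865 = 1432339030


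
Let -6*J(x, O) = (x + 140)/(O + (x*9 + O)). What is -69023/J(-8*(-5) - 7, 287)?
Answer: 360714198/173 ≈ 2.0851e+6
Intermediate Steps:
J(x, O) = -(140 + x)/(6*(2*O + 9*x)) (J(x, O) = -(x + 140)/(6*(O + (x*9 + O))) = -(140 + x)/(6*(O + (9*x + O))) = -(140 + x)/(6*(O + (O + 9*x))) = -(140 + x)/(6*(2*O + 9*x)))
-69023/J(-8*(-5) - 7, 287) = -69023*6*(2*287 + 9*(-8*(-5) - 7))/(-140 - (-8*(-5) - 7)) = -69023*6*(574 + 9*(40 - 7))/(-140 - (40 - 7)) = -69023*6*(574 + 9*33)/(-140 - 1*33) = -69023*6*(574 + 297)/(-140 - 33) = -69023/((⅙)*(-173)/871) = -69023/((⅙)*(1/871)*(-173)) = -69023/(-173/5226) = -69023*(-5226/173) = 360714198/173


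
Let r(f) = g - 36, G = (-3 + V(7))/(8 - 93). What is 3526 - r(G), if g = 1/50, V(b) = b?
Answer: 178099/50 ≈ 3562.0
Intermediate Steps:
g = 1/50 ≈ 0.020000
G = -4/85 (G = (-3 + 7)/(8 - 93) = 4/(-85) = 4*(-1/85) = -4/85 ≈ -0.047059)
r(f) = -1799/50 (r(f) = 1/50 - 36 = -1799/50)
3526 - r(G) = 3526 - 1*(-1799/50) = 3526 + 1799/50 = 178099/50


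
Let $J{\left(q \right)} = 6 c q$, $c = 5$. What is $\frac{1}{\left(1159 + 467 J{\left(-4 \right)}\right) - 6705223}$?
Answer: $- \frac{1}{6760104} \approx -1.4793 \cdot 10^{-7}$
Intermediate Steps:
$J{\left(q \right)} = 30 q$ ($J{\left(q \right)} = 6 \cdot 5 q = 30 q$)
$\frac{1}{\left(1159 + 467 J{\left(-4 \right)}\right) - 6705223} = \frac{1}{\left(1159 + 467 \cdot 30 \left(-4\right)\right) - 6705223} = \frac{1}{\left(1159 + 467 \left(-120\right)\right) - 6705223} = \frac{1}{\left(1159 - 56040\right) - 6705223} = \frac{1}{-54881 - 6705223} = \frac{1}{-6760104} = - \frac{1}{6760104}$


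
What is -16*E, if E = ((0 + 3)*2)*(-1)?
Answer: 96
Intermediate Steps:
E = -6 (E = (3*2)*(-1) = 6*(-1) = -6)
-16*E = -16*(-6) = 96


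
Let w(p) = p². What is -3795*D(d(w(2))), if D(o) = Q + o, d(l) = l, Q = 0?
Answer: -15180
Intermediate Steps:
D(o) = o (D(o) = 0 + o = o)
-3795*D(d(w(2))) = -3795*2² = -3795*4 = -15180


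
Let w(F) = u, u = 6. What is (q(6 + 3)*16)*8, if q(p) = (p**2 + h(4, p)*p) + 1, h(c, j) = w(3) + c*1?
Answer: 22016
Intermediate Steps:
w(F) = 6
h(c, j) = 6 + c (h(c, j) = 6 + c*1 = 6 + c)
q(p) = 1 + p**2 + 10*p (q(p) = (p**2 + (6 + 4)*p) + 1 = (p**2 + 10*p) + 1 = 1 + p**2 + 10*p)
(q(6 + 3)*16)*8 = ((1 + (6 + 3)**2 + 10*(6 + 3))*16)*8 = ((1 + 9**2 + 10*9)*16)*8 = ((1 + 81 + 90)*16)*8 = (172*16)*8 = 2752*8 = 22016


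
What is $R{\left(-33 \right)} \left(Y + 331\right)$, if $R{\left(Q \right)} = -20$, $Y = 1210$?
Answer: $-30820$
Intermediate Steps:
$R{\left(-33 \right)} \left(Y + 331\right) = - 20 \left(1210 + 331\right) = \left(-20\right) 1541 = -30820$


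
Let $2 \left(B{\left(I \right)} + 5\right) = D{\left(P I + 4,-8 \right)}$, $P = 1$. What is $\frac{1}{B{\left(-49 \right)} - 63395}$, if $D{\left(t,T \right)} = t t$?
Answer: $- \frac{2}{124775} \approx -1.6029 \cdot 10^{-5}$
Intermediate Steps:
$D{\left(t,T \right)} = t^{2}$
$B{\left(I \right)} = -5 + \frac{\left(4 + I\right)^{2}}{2}$ ($B{\left(I \right)} = -5 + \frac{\left(1 I + 4\right)^{2}}{2} = -5 + \frac{\left(I + 4\right)^{2}}{2} = -5 + \frac{\left(4 + I\right)^{2}}{2}$)
$\frac{1}{B{\left(-49 \right)} - 63395} = \frac{1}{\left(-5 + \frac{\left(4 - 49\right)^{2}}{2}\right) - 63395} = \frac{1}{\left(-5 + \frac{\left(-45\right)^{2}}{2}\right) - 63395} = \frac{1}{\left(-5 + \frac{1}{2} \cdot 2025\right) - 63395} = \frac{1}{\left(-5 + \frac{2025}{2}\right) - 63395} = \frac{1}{\frac{2015}{2} - 63395} = \frac{1}{- \frac{124775}{2}} = - \frac{2}{124775}$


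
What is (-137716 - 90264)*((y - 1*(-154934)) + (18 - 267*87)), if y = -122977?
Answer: -1993913080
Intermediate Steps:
(-137716 - 90264)*((y - 1*(-154934)) + (18 - 267*87)) = (-137716 - 90264)*((-122977 - 1*(-154934)) + (18 - 267*87)) = -227980*((-122977 + 154934) + (18 - 23229)) = -227980*(31957 - 23211) = -227980*8746 = -1993913080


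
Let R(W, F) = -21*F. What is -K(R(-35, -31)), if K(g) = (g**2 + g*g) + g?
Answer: -848253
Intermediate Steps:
K(g) = g + 2*g**2 (K(g) = (g**2 + g**2) + g = 2*g**2 + g = g + 2*g**2)
-K(R(-35, -31)) = -(-21*(-31))*(1 + 2*(-21*(-31))) = -651*(1 + 2*651) = -651*(1 + 1302) = -651*1303 = -1*848253 = -848253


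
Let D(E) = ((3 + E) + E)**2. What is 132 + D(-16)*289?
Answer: 243181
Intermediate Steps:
D(E) = (3 + 2*E)**2
132 + D(-16)*289 = 132 + (3 + 2*(-16))**2*289 = 132 + (3 - 32)**2*289 = 132 + (-29)**2*289 = 132 + 841*289 = 132 + 243049 = 243181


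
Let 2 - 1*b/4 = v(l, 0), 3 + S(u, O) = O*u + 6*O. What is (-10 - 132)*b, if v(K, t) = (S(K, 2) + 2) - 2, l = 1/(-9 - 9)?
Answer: 35216/9 ≈ 3912.9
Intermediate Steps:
l = -1/18 (l = 1/(-18) = -1/18 ≈ -0.055556)
S(u, O) = -3 + 6*O + O*u (S(u, O) = -3 + (O*u + 6*O) = -3 + (6*O + O*u) = -3 + 6*O + O*u)
v(K, t) = 9 + 2*K (v(K, t) = ((-3 + 6*2 + 2*K) + 2) - 2 = ((-3 + 12 + 2*K) + 2) - 2 = ((9 + 2*K) + 2) - 2 = (11 + 2*K) - 2 = 9 + 2*K)
b = -248/9 (b = 8 - 4*(9 + 2*(-1/18)) = 8 - 4*(9 - ⅑) = 8 - 4*80/9 = 8 - 320/9 = -248/9 ≈ -27.556)
(-10 - 132)*b = (-10 - 132)*(-248/9) = -142*(-248/9) = 35216/9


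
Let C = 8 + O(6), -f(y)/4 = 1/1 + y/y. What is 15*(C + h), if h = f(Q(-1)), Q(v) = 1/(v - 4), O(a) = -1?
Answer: -15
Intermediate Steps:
Q(v) = 1/(-4 + v)
f(y) = -8 (f(y) = -4*(1/1 + y/y) = -4*(1*1 + 1) = -4*(1 + 1) = -4*2 = -8)
h = -8
C = 7 (C = 8 - 1 = 7)
15*(C + h) = 15*(7 - 8) = 15*(-1) = -15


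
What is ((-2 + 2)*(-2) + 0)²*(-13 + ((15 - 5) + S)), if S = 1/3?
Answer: 0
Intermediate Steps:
S = ⅓ ≈ 0.33333
((-2 + 2)*(-2) + 0)²*(-13 + ((15 - 5) + S)) = ((-2 + 2)*(-2) + 0)²*(-13 + ((15 - 5) + ⅓)) = (0*(-2) + 0)²*(-13 + (10 + ⅓)) = (0 + 0)²*(-13 + 31/3) = 0²*(-8/3) = 0*(-8/3) = 0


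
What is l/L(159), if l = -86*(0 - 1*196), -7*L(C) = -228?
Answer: 29498/57 ≈ 517.51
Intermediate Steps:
L(C) = 228/7 (L(C) = -1/7*(-228) = 228/7)
l = 16856 (l = -86*(0 - 196) = -86*(-196) = 16856)
l/L(159) = 16856/(228/7) = 16856*(7/228) = 29498/57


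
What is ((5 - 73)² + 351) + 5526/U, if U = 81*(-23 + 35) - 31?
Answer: 4687001/941 ≈ 4980.9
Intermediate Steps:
U = 941 (U = 81*12 - 31 = 972 - 31 = 941)
((5 - 73)² + 351) + 5526/U = ((5 - 73)² + 351) + 5526/941 = ((-68)² + 351) + 5526*(1/941) = (4624 + 351) + 5526/941 = 4975 + 5526/941 = 4687001/941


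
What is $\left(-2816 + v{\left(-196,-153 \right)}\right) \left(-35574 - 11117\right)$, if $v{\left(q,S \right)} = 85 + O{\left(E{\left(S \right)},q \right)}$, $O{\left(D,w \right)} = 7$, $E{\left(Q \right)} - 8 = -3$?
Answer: $127186284$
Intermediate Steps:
$E{\left(Q \right)} = 5$ ($E{\left(Q \right)} = 8 - 3 = 5$)
$v{\left(q,S \right)} = 92$ ($v{\left(q,S \right)} = 85 + 7 = 92$)
$\left(-2816 + v{\left(-196,-153 \right)}\right) \left(-35574 - 11117\right) = \left(-2816 + 92\right) \left(-35574 - 11117\right) = \left(-2724\right) \left(-46691\right) = 127186284$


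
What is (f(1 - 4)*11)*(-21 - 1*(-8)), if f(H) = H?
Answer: 429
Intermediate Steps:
(f(1 - 4)*11)*(-21 - 1*(-8)) = ((1 - 4)*11)*(-21 - 1*(-8)) = (-3*11)*(-21 + 8) = -33*(-13) = 429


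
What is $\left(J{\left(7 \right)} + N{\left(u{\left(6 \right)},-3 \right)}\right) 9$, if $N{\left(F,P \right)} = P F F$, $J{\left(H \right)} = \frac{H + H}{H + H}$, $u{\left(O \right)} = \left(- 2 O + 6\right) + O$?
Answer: $9$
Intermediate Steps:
$u{\left(O \right)} = 6 - O$ ($u{\left(O \right)} = \left(6 - 2 O\right) + O = 6 - O$)
$J{\left(H \right)} = 1$ ($J{\left(H \right)} = \frac{2 H}{2 H} = 2 H \frac{1}{2 H} = 1$)
$N{\left(F,P \right)} = P F^{2}$ ($N{\left(F,P \right)} = F P F = P F^{2}$)
$\left(J{\left(7 \right)} + N{\left(u{\left(6 \right)},-3 \right)}\right) 9 = \left(1 - 3 \left(6 - 6\right)^{2}\right) 9 = \left(1 - 3 \cdot 0^{2}\right) 9 = \left(1 - 0\right) 9 = \left(1 + 0\right) 9 = 1 \cdot 9 = 9$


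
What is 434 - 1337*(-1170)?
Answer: 1564724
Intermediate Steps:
434 - 1337*(-1170) = 434 + 1564290 = 1564724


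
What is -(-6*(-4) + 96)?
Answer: -120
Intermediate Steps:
-(-6*(-4) + 96) = -(24 + 96) = -1*120 = -120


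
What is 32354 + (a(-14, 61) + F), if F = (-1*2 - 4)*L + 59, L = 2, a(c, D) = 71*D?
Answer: 36732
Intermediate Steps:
F = 47 (F = (-1*2 - 4)*2 + 59 = (-2 - 4)*2 + 59 = -6*2 + 59 = -12 + 59 = 47)
32354 + (a(-14, 61) + F) = 32354 + (71*61 + 47) = 32354 + (4331 + 47) = 32354 + 4378 = 36732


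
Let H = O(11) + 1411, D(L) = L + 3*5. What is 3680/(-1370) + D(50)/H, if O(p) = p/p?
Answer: -510711/193444 ≈ -2.6401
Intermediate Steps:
O(p) = 1
D(L) = 15 + L (D(L) = L + 15 = 15 + L)
H = 1412 (H = 1 + 1411 = 1412)
3680/(-1370) + D(50)/H = 3680/(-1370) + (15 + 50)/1412 = 3680*(-1/1370) + 65*(1/1412) = -368/137 + 65/1412 = -510711/193444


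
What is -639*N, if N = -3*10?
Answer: 19170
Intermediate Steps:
N = -30
-639*N = -639*(-30) = 19170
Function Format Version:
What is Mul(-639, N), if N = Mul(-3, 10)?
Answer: 19170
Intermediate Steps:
N = -30
Mul(-639, N) = Mul(-639, -30) = 19170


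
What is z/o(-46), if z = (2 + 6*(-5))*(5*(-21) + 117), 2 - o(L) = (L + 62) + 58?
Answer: 14/3 ≈ 4.6667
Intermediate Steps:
o(L) = -118 - L (o(L) = 2 - ((L + 62) + 58) = 2 - ((62 + L) + 58) = 2 - (120 + L) = 2 + (-120 - L) = -118 - L)
z = -336 (z = (2 - 30)*(-105 + 117) = -28*12 = -336)
z/o(-46) = -336/(-118 - 1*(-46)) = -336/(-118 + 46) = -336/(-72) = -336*(-1/72) = 14/3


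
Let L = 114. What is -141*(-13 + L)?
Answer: -14241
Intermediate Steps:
-141*(-13 + L) = -141*(-13 + 114) = -141*101 = -14241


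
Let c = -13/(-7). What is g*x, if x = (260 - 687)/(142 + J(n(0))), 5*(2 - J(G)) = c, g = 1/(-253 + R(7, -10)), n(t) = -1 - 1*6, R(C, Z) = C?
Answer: 14945/1236642 ≈ 0.012085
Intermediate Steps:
n(t) = -7 (n(t) = -1 - 6 = -7)
c = 13/7 (c = -13*(-1/7) = 13/7 ≈ 1.8571)
g = -1/246 (g = 1/(-253 + 7) = 1/(-246) = -1/246 ≈ -0.0040650)
J(G) = 57/35 (J(G) = 2 - 1/5*13/7 = 2 - 13/35 = 57/35)
x = -14945/5027 (x = (260 - 687)/(142 + 57/35) = -427/5027/35 = -427*35/5027 = -14945/5027 ≈ -2.9729)
g*x = -1/246*(-14945/5027) = 14945/1236642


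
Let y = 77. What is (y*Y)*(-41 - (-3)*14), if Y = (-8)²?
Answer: 4928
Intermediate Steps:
Y = 64
(y*Y)*(-41 - (-3)*14) = (77*64)*(-41 - (-3)*14) = 4928*(-41 - 1*(-42)) = 4928*(-41 + 42) = 4928*1 = 4928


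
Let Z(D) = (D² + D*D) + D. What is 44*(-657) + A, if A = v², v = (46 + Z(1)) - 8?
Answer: -27227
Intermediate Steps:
Z(D) = D + 2*D² (Z(D) = (D² + D²) + D = 2*D² + D = D + 2*D²)
v = 41 (v = (46 + 1*(1 + 2*1)) - 8 = (46 + 1*(1 + 2)) - 8 = (46 + 1*3) - 8 = (46 + 3) - 8 = 49 - 8 = 41)
A = 1681 (A = 41² = 1681)
44*(-657) + A = 44*(-657) + 1681 = -28908 + 1681 = -27227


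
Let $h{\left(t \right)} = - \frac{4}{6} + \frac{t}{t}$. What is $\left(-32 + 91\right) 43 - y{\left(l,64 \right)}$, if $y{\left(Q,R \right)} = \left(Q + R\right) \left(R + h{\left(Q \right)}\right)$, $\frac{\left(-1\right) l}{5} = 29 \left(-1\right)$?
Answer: $- \frac{32726}{3} \approx -10909.0$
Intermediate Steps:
$l = 145$ ($l = - 5 \cdot 29 \left(-1\right) = \left(-5\right) \left(-29\right) = 145$)
$h{\left(t \right)} = \frac{1}{3}$ ($h{\left(t \right)} = \left(-4\right) \frac{1}{6} + 1 = - \frac{2}{3} + 1 = \frac{1}{3}$)
$y{\left(Q,R \right)} = \left(\frac{1}{3} + R\right) \left(Q + R\right)$ ($y{\left(Q,R \right)} = \left(Q + R\right) \left(R + \frac{1}{3}\right) = \left(Q + R\right) \left(\frac{1}{3} + R\right) = \left(\frac{1}{3} + R\right) \left(Q + R\right)$)
$\left(-32 + 91\right) 43 - y{\left(l,64 \right)} = \left(-32 + 91\right) 43 - \left(64^{2} + \frac{1}{3} \cdot 145 + \frac{1}{3} \cdot 64 + 145 \cdot 64\right) = 59 \cdot 43 - \left(4096 + \frac{145}{3} + \frac{64}{3} + 9280\right) = 2537 - \frac{40337}{3} = - \frac{32726}{3}$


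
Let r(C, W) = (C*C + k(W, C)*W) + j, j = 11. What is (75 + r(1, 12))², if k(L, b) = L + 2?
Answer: 65025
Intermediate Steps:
k(L, b) = 2 + L
r(C, W) = 11 + C² + W*(2 + W) (r(C, W) = (C*C + (2 + W)*W) + 11 = (C² + W*(2 + W)) + 11 = 11 + C² + W*(2 + W))
(75 + r(1, 12))² = (75 + (11 + 1² + 12*(2 + 12)))² = (75 + (11 + 1 + 12*14))² = (75 + (11 + 1 + 168))² = (75 + 180)² = 255² = 65025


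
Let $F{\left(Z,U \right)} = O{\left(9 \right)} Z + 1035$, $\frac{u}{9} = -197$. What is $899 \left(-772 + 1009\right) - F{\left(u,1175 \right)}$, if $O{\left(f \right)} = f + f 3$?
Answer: $275856$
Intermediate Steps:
$u = -1773$ ($u = 9 \left(-197\right) = -1773$)
$O{\left(f \right)} = 4 f$ ($O{\left(f \right)} = f + 3 f = 4 f$)
$F{\left(Z,U \right)} = 1035 + 36 Z$ ($F{\left(Z,U \right)} = 4 \cdot 9 Z + 1035 = 36 Z + 1035 = 1035 + 36 Z$)
$899 \left(-772 + 1009\right) - F{\left(u,1175 \right)} = 899 \left(-772 + 1009\right) - \left(1035 + 36 \left(-1773\right)\right) = 899 \cdot 237 - \left(1035 - 63828\right) = 213063 - -62793 = 213063 + 62793 = 275856$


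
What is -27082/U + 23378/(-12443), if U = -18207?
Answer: -88661920/226549701 ≈ -0.39136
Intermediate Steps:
-27082/U + 23378/(-12443) = -27082/(-18207) + 23378/(-12443) = -27082*(-1/18207) + 23378*(-1/12443) = 27082/18207 - 23378/12443 = -88661920/226549701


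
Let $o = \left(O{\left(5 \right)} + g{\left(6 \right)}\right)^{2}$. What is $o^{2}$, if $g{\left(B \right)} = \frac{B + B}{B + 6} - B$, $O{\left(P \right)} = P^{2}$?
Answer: $160000$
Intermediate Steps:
$g{\left(B \right)} = - B + \frac{2 B}{6 + B}$ ($g{\left(B \right)} = \frac{2 B}{6 + B} - B = - B + \frac{2 B}{6 + B}$)
$o = 400$ ($o = \left(5^{2} - \frac{6 \left(4 + 6\right)}{6 + 6}\right)^{2} = \left(25 - 6 \cdot \frac{1}{12} \cdot 10\right)^{2} = \left(25 - 5\right)^{2} = 20^{2} = 400$)
$o^{2} = 400^{2} = 160000$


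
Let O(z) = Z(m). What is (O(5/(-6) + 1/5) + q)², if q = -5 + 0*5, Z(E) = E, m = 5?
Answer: 0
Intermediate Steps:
O(z) = 5
q = -5 (q = -5 + 0 = -5)
(O(5/(-6) + 1/5) + q)² = (5 - 5)² = 0² = 0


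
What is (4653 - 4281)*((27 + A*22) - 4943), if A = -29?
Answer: -2066088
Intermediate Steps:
(4653 - 4281)*((27 + A*22) - 4943) = (4653 - 4281)*((27 - 29*22) - 4943) = 372*((27 - 638) - 4943) = 372*(-611 - 4943) = 372*(-5554) = -2066088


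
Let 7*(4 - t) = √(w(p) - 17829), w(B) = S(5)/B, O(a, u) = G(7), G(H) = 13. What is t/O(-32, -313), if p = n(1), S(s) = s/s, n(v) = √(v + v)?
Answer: 4/13 - √(-71316 + 2*√2)/182 ≈ 0.30769 - 1.4673*I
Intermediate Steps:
n(v) = √2*√v (n(v) = √(2*v) = √2*√v)
S(s) = 1
p = √2 (p = √2*√1 = √2*1 = √2 ≈ 1.4142)
O(a, u) = 13
w(B) = 1/B
t = 4 - √(-17829 + √2/2)/7 (t = 4 - √(1/(√2) - 17829)/7 = 4 - √(√2/2 - 17829)/7 = 4 - √(-17829 + √2/2)/7 ≈ 4.0 - 19.075*I)
t/O(-32, -313) = (4 - √(-71316 + 2*√2)/14)/13 = (4 - √(-71316 + 2*√2)/14)*(1/13) = 4/13 - √(-71316 + 2*√2)/182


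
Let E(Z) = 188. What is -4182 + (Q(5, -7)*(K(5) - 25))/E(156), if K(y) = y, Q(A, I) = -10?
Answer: -196504/47 ≈ -4180.9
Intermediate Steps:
-4182 + (Q(5, -7)*(K(5) - 25))/E(156) = -4182 - 10*(5 - 25)/188 = -4182 - 10*(-20)*(1/188) = -4182 + 200*(1/188) = -4182 + 50/47 = -196504/47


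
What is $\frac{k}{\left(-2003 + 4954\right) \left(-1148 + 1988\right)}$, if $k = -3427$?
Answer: $- \frac{3427}{2478840} \approx -0.0013825$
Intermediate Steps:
$\frac{k}{\left(-2003 + 4954\right) \left(-1148 + 1988\right)} = - \frac{3427}{\left(-2003 + 4954\right) \left(-1148 + 1988\right)} = - \frac{3427}{2951 \cdot 840} = - \frac{3427}{2478840}$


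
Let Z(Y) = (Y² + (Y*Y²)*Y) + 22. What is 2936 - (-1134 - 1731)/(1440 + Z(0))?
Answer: 4295297/1462 ≈ 2938.0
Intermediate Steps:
Z(Y) = 22 + Y² + Y⁴ (Z(Y) = (Y² + Y³*Y) + 22 = (Y² + Y⁴) + 22 = 22 + Y² + Y⁴)
2936 - (-1134 - 1731)/(1440 + Z(0)) = 2936 - (-1134 - 1731)/(1440 + (22 + 0² + 0⁴)) = 2936 - (-2865)/(1440 + (22 + 0 + 0)) = 2936 - (-2865)/(1440 + 22) = 2936 - (-2865)/1462 = 2936 - 1*(-2865/1462) = 2936 + 2865/1462 = 4295297/1462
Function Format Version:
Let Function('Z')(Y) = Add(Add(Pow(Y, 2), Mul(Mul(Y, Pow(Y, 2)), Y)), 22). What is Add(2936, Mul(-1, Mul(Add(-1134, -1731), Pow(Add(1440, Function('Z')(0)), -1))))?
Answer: Rational(4295297, 1462) ≈ 2938.0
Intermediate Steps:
Function('Z')(Y) = Add(22, Pow(Y, 2), Pow(Y, 4)) (Function('Z')(Y) = Add(Add(Pow(Y, 2), Mul(Pow(Y, 3), Y)), 22) = Add(Add(Pow(Y, 2), Pow(Y, 4)), 22) = Add(22, Pow(Y, 2), Pow(Y, 4)))
Add(2936, Mul(-1, Mul(Add(-1134, -1731), Pow(Add(1440, Function('Z')(0)), -1)))) = Add(2936, Mul(-1, Mul(Add(-1134, -1731), Pow(Add(1440, Add(22, Pow(0, 2), Pow(0, 4))), -1)))) = Add(2936, Mul(-1, Mul(-2865, Pow(Add(1440, Add(22, 0, 0)), -1)))) = Add(2936, Mul(-1, Mul(-2865, Pow(Add(1440, 22), -1)))) = Add(2936, Mul(-1, Mul(-2865, Pow(1462, -1)))) = Add(2936, Mul(-1, Mul(-2865, Rational(1, 1462)))) = Add(2936, Mul(-1, Rational(-2865, 1462))) = Add(2936, Rational(2865, 1462)) = Rational(4295297, 1462)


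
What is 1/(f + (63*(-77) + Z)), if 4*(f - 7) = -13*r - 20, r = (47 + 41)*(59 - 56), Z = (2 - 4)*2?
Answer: -1/5711 ≈ -0.00017510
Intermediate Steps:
Z = -4 (Z = -2*2 = -4)
r = 264 (r = 88*3 = 264)
f = -856 (f = 7 + (-13*264 - 20)/4 = 7 + (-3432 - 20)/4 = 7 + (¼)*(-3452) = 7 - 863 = -856)
1/(f + (63*(-77) + Z)) = 1/(-856 + (63*(-77) - 4)) = 1/(-856 + (-4851 - 4)) = 1/(-856 - 4855) = 1/(-5711) = -1/5711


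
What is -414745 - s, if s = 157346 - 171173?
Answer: -400918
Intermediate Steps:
s = -13827
-414745 - s = -414745 - 1*(-13827) = -414745 + 13827 = -400918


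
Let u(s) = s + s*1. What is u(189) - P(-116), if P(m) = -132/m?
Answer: 10929/29 ≈ 376.86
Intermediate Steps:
u(s) = 2*s (u(s) = s + s = 2*s)
u(189) - P(-116) = 2*189 - (-132)/(-116) = 378 - (-132)*(-1)/116 = 378 - 1*33/29 = 378 - 33/29 = 10929/29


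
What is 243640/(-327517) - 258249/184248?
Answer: -43157040151/20114784072 ≈ -2.1455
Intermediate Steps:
243640/(-327517) - 258249/184248 = 243640*(-1/327517) - 258249*1/184248 = -243640/327517 - 86083/61416 = -43157040151/20114784072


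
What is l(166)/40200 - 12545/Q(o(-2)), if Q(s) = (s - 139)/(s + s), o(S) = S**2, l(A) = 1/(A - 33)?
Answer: 35772318409/48119400 ≈ 743.41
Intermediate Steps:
l(A) = 1/(-33 + A)
Q(s) = (-139 + s)/(2*s) (Q(s) = (-139 + s)/((2*s)) = (-139 + s)*(1/(2*s)) = (-139 + s)/(2*s))
l(166)/40200 - 12545/Q(o(-2)) = 1/((-33 + 166)*40200) - 12545*8/(-139 + (-2)**2) = (1/40200)/133 - 12545*8/(-139 + 4) = (1/133)*(1/40200) - 12545/((1/2)*(1/4)*(-135)) = 1/5346600 - 12545/(-135/8) = 1/5346600 - 12545*(-8/135) = 1/5346600 + 20072/27 = 35772318409/48119400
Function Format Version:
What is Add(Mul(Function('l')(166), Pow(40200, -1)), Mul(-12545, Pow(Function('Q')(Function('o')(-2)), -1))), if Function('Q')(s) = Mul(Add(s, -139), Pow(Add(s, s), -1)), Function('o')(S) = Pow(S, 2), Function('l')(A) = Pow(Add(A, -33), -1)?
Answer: Rational(35772318409, 48119400) ≈ 743.41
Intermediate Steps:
Function('l')(A) = Pow(Add(-33, A), -1)
Function('Q')(s) = Mul(Rational(1, 2), Pow(s, -1), Add(-139, s)) (Function('Q')(s) = Mul(Add(-139, s), Pow(Mul(2, s), -1)) = Mul(Add(-139, s), Mul(Rational(1, 2), Pow(s, -1))) = Mul(Rational(1, 2), Pow(s, -1), Add(-139, s)))
Add(Mul(Function('l')(166), Pow(40200, -1)), Mul(-12545, Pow(Function('Q')(Function('o')(-2)), -1))) = Add(Mul(Pow(Add(-33, 166), -1), Pow(40200, -1)), Mul(-12545, Pow(Mul(Rational(1, 2), Pow(Pow(-2, 2), -1), Add(-139, Pow(-2, 2))), -1))) = Add(Mul(Pow(133, -1), Rational(1, 40200)), Mul(-12545, Pow(Mul(Rational(1, 2), Pow(4, -1), Add(-139, 4)), -1))) = Add(Mul(Rational(1, 133), Rational(1, 40200)), Mul(-12545, Pow(Mul(Rational(1, 2), Rational(1, 4), -135), -1))) = Add(Rational(1, 5346600), Mul(-12545, Pow(Rational(-135, 8), -1))) = Add(Rational(1, 5346600), Mul(-12545, Rational(-8, 135))) = Add(Rational(1, 5346600), Rational(20072, 27)) = Rational(35772318409, 48119400)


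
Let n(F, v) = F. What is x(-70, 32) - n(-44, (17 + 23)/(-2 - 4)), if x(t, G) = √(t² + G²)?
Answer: 44 + 2*√1481 ≈ 120.97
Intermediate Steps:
x(t, G) = √(G² + t²)
x(-70, 32) - n(-44, (17 + 23)/(-2 - 4)) = √(32² + (-70)²) - 1*(-44) = √(1024 + 4900) + 44 = √5924 + 44 = 2*√1481 + 44 = 44 + 2*√1481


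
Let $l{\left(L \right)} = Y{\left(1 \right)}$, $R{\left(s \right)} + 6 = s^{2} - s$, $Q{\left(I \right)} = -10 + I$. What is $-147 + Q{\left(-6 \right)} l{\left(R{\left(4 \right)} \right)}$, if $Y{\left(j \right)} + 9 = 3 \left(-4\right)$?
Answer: $189$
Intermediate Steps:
$R{\left(s \right)} = -6 + s^{2} - s$ ($R{\left(s \right)} = -6 + \left(s^{2} - s\right) = -6 + s^{2} - s$)
$Y{\left(j \right)} = -21$ ($Y{\left(j \right)} = -9 + 3 \left(-4\right) = -9 - 12 = -21$)
$l{\left(L \right)} = -21$
$-147 + Q{\left(-6 \right)} l{\left(R{\left(4 \right)} \right)} = -147 + \left(-10 - 6\right) \left(-21\right) = -147 - -336 = -147 + 336 = 189$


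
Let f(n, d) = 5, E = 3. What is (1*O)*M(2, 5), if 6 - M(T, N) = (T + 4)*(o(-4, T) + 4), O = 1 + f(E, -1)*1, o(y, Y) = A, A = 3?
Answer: -216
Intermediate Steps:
o(y, Y) = 3
O = 6 (O = 1 + 5*1 = 1 + 5 = 6)
M(T, N) = -22 - 7*T (M(T, N) = 6 - (T + 4)*(3 + 4) = 6 - (4 + T)*7 = 6 - (28 + 7*T) = 6 + (-28 - 7*T) = -22 - 7*T)
(1*O)*M(2, 5) = (1*6)*(-22 - 7*2) = 6*(-22 - 14) = 6*(-36) = -216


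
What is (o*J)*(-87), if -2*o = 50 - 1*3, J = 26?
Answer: 53157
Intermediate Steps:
o = -47/2 (o = -(50 - 1*3)/2 = -(50 - 3)/2 = -1/2*47 = -47/2 ≈ -23.500)
(o*J)*(-87) = -47/2*26*(-87) = -611*(-87) = 53157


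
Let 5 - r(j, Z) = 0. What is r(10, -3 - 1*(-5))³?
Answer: 125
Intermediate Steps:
r(j, Z) = 5 (r(j, Z) = 5 - 1*0 = 5 + 0 = 5)
r(10, -3 - 1*(-5))³ = 5³ = 125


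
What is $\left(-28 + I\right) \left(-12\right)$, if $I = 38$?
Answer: $-120$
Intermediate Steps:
$\left(-28 + I\right) \left(-12\right) = \left(-28 + 38\right) \left(-12\right) = 10 \left(-12\right) = -120$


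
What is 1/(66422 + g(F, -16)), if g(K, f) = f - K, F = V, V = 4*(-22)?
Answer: 1/66494 ≈ 1.5039e-5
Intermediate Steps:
V = -88
F = -88
1/(66422 + g(F, -16)) = 1/(66422 + (-16 - 1*(-88))) = 1/(66422 + (-16 + 88)) = 1/(66422 + 72) = 1/66494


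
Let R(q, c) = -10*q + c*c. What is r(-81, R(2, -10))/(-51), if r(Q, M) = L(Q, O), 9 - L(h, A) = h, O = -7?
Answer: -30/17 ≈ -1.7647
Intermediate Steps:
L(h, A) = 9 - h
R(q, c) = c² - 10*q (R(q, c) = -10*q + c² = c² - 10*q)
r(Q, M) = 9 - Q
r(-81, R(2, -10))/(-51) = (9 - 1*(-81))/(-51) = (9 + 81)*(-1/51) = 90*(-1/51) = -30/17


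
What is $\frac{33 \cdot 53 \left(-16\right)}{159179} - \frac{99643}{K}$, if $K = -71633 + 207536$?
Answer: $- \frac{19664182649}{21632903637} \approx -0.90899$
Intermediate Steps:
$K = 135903$
$\frac{33 \cdot 53 \left(-16\right)}{159179} - \frac{99643}{K} = \frac{33 \cdot 53 \left(-16\right)}{159179} - \frac{99643}{135903} = 1749 \left(-16\right) \frac{1}{159179} - \frac{99643}{135903} = \left(-27984\right) \frac{1}{159179} - \frac{99643}{135903} = - \frac{27984}{159179} - \frac{99643}{135903} = - \frac{19664182649}{21632903637}$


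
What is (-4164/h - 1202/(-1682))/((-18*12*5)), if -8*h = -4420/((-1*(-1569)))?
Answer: 10988373407/1003649400 ≈ 10.948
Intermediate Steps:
h = 1105/3138 (h = -(-1105)/(2*((-1*(-1569)))) = -(-1105)/(2*1569) = -⅛*(-4420/1569) = 1105/3138 ≈ 0.35214)
(-4164/h - 1202/(-1682))/((-18*12*5)) = (-4164/1105/3138 - 1202/(-1682))/((-18*12*5)) = (-4164*3138/1105 - 1202*(-1/1682))/((-216*5)) = (-13066632/1105 + 601/841)/(-1080) = -10988373407/929305*(-1/1080) = 10988373407/1003649400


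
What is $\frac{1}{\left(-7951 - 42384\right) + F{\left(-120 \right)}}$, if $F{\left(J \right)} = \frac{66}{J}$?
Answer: $- \frac{20}{1006711} \approx -1.9867 \cdot 10^{-5}$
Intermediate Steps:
$\frac{1}{\left(-7951 - 42384\right) + F{\left(-120 \right)}} = \frac{1}{\left(-7951 - 42384\right) + \frac{66}{-120}} = \frac{1}{-50335 + 66 \left(- \frac{1}{120}\right)} = \frac{1}{-50335 - \frac{11}{20}} = \frac{1}{- \frac{1006711}{20}} = - \frac{20}{1006711}$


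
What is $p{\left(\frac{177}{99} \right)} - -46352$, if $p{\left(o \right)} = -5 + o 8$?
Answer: $\frac{1529923}{33} \approx 46361.0$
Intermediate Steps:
$p{\left(o \right)} = -5 + 8 o$
$p{\left(\frac{177}{99} \right)} - -46352 = \left(-5 + 8 \cdot \frac{177}{99}\right) - -46352 = \left(-5 + 8 \cdot 177 \cdot \frac{1}{99}\right) + 46352 = \left(-5 + 8 \cdot \frac{59}{33}\right) + 46352 = \left(-5 + \frac{472}{33}\right) + 46352 = \frac{307}{33} + 46352 = \frac{1529923}{33}$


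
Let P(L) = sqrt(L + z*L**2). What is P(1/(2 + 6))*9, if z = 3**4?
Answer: 9*sqrt(89)/8 ≈ 10.613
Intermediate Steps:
z = 81
P(L) = sqrt(L + 81*L**2)
P(1/(2 + 6))*9 = sqrt((1 + 81/(2 + 6))/(2 + 6))*9 = sqrt((1 + 81/8)/8)*9 = sqrt((1/8)*(89/8))*9 = sqrt(89/64)*9 = (sqrt(89)/8)*9 = 9*sqrt(89)/8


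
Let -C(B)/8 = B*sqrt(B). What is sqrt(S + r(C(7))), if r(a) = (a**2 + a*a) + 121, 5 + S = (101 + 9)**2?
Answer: 2*sqrt(14030) ≈ 236.90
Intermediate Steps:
S = 12095 (S = -5 + (101 + 9)**2 = -5 + 110**2 = -5 + 12100 = 12095)
C(B) = -8*B**(3/2) (C(B) = -8*B*sqrt(B) = -8*B**(3/2))
r(a) = 121 + 2*a**2 (r(a) = (a**2 + a**2) + 121 = 2*a**2 + 121 = 121 + 2*a**2)
sqrt(S + r(C(7))) = sqrt(12095 + (121 + 2*(-56*sqrt(7))**2)) = sqrt(12095 + (121 + 2*21952)) = sqrt(12095 + (121 + 43904)) = sqrt(12095 + 44025) = sqrt(56120) = 2*sqrt(14030)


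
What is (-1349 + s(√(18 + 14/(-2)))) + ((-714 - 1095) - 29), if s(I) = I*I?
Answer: -3176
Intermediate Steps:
s(I) = I²
(-1349 + s(√(18 + 14/(-2)))) + ((-714 - 1095) - 29) = (-1349 + (√(18 + 14/(-2)))²) + ((-714 - 1095) - 29) = (-1349 + (√(18 + 14*(-½)))²) + (-1809 - 29) = (-1349 + (√(18 - 7))²) - 1838 = (-1349 + (√11)²) - 1838 = (-1349 + 11) - 1838 = -1338 - 1838 = -3176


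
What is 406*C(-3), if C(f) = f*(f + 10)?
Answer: -8526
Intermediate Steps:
C(f) = f*(10 + f)
406*C(-3) = 406*(-3*(10 - 3)) = 406*(-3*7) = 406*(-21) = -8526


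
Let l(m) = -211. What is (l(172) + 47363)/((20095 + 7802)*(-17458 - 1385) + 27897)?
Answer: -23576/262817637 ≈ -8.9705e-5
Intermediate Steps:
(l(172) + 47363)/((20095 + 7802)*(-17458 - 1385) + 27897) = (-211 + 47363)/((20095 + 7802)*(-17458 - 1385) + 27897) = 47152/(27897*(-18843) + 27897) = 47152/(-525663171 + 27897) = 47152/(-525635274) = 47152*(-1/525635274) = -23576/262817637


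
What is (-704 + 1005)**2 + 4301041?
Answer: 4391642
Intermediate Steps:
(-704 + 1005)**2 + 4301041 = 301**2 + 4301041 = 90601 + 4301041 = 4391642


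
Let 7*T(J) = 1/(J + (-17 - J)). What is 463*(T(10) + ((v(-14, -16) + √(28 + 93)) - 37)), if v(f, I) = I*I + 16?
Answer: 13553399/119 ≈ 1.1389e+5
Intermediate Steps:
v(f, I) = 16 + I² (v(f, I) = I² + 16 = 16 + I²)
T(J) = -1/119 (T(J) = 1/(7*(J + (-17 - J))) = (⅐)/(-17) = (⅐)*(-1/17) = -1/119)
463*(T(10) + ((v(-14, -16) + √(28 + 93)) - 37)) = 463*(-1/119 + (((16 + (-16)²) + √(28 + 93)) - 37)) = 463*(-1/119 + (((16 + 256) + √121) - 37)) = 463*(-1/119 + ((272 + 11) - 37)) = 463*(-1/119 + (283 - 37)) = 463*(-1/119 + 246) = 463*(29273/119) = 13553399/119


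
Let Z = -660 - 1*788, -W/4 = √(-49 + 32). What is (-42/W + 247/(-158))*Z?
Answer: 178828/79 + 15204*I*√17/17 ≈ 2263.6 + 3687.5*I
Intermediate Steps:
W = -4*I*√17 (W = -4*√(-49 + 32) = -4*I*√17 ≈ -16.492*I)
Z = -1448 (Z = -660 - 788 = -1448)
(-42/W + 247/(-158))*Z = (-42*I*√17/68 + 247/(-158))*(-1448) = (-21*I*√17/34 + 247*(-1/158))*(-1448) = (-21*I*√17/34 - 247/158)*(-1448) = (-247/158 - 21*I*√17/34)*(-1448) = 178828/79 + 15204*I*√17/17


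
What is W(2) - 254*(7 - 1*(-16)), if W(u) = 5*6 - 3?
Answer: -5815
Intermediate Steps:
W(u) = 27 (W(u) = 30 - 3 = 27)
W(2) - 254*(7 - 1*(-16)) = 27 - 254*(7 - 1*(-16)) = 27 - 254*(7 + 16) = 27 - 254*23 = 27 - 5842 = -5815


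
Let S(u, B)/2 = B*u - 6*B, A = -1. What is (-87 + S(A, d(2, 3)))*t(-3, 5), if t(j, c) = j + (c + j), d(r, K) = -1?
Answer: 73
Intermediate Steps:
t(j, c) = c + 2*j
S(u, B) = -12*B + 2*B*u (S(u, B) = 2*(B*u - 6*B) = 2*(-6*B + B*u) = -12*B + 2*B*u)
(-87 + S(A, d(2, 3)))*t(-3, 5) = (-87 + 2*(-1)*(-6 - 1))*(5 + 2*(-3)) = (-87 + 2*(-1)*(-7))*(5 - 6) = (-87 + 14)*(-1) = -73*(-1) = 73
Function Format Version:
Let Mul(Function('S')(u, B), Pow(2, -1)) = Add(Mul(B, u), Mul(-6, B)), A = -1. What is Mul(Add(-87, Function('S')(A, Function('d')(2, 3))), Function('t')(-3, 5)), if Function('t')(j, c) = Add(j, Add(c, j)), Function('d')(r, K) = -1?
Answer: 73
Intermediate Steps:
Function('t')(j, c) = Add(c, Mul(2, j))
Function('S')(u, B) = Add(Mul(-12, B), Mul(2, B, u)) (Function('S')(u, B) = Mul(2, Add(Mul(B, u), Mul(-6, B))) = Mul(2, Add(Mul(-6, B), Mul(B, u))) = Add(Mul(-12, B), Mul(2, B, u)))
Mul(Add(-87, Function('S')(A, Function('d')(2, 3))), Function('t')(-3, 5)) = Mul(Add(-87, Mul(2, -1, Add(-6, -1))), Add(5, Mul(2, -3))) = Mul(Add(-87, Mul(2, -1, -7)), Add(5, -6)) = Mul(Add(-87, 14), -1) = Mul(-73, -1) = 73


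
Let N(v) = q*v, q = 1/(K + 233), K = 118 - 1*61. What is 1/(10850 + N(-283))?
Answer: 290/3146217 ≈ 9.2174e-5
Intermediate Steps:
K = 57 (K = 118 - 61 = 57)
q = 1/290 (q = 1/(57 + 233) = 1/290 ≈ 0.0034483)
N(v) = v/290
1/(10850 + N(-283)) = 1/(10850 + (1/290)*(-283)) = 1/(10850 - 283/290) = 1/(3146217/290) = 290/3146217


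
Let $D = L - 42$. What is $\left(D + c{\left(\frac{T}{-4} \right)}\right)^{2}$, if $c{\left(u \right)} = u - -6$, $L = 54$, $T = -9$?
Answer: $\frac{6561}{16} \approx 410.06$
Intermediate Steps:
$c{\left(u \right)} = 6 + u$ ($c{\left(u \right)} = u + 6 = 6 + u$)
$D = 12$ ($D = 54 - 42 = 12$)
$\left(D + c{\left(\frac{T}{-4} \right)}\right)^{2} = \left(12 + \left(6 - \frac{9}{-4}\right)\right)^{2} = \left(12 + \left(6 - - \frac{9}{4}\right)\right)^{2} = \left(12 + \left(6 + \frac{9}{4}\right)\right)^{2} = \left(12 + \frac{33}{4}\right)^{2} = \left(\frac{81}{4}\right)^{2} = \frac{6561}{16}$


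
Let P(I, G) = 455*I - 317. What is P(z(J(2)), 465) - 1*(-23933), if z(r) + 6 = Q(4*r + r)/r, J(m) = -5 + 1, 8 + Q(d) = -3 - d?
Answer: 79449/4 ≈ 19862.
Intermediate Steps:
Q(d) = -11 - d (Q(d) = -8 + (-3 - d) = -11 - d)
J(m) = -4
z(r) = -6 + (-11 - 5*r)/r (z(r) = -6 + (-11 - (4*r + r))/r = -6 + (-11 - 5*r)/r)
P(I, G) = -317 + 455*I
P(z(J(2)), 465) - 1*(-23933) = (-317 + 455*(-11 - 11/(-4))) - 1*(-23933) = (-317 + 455*(-11 - 11*(-¼))) + 23933 = (-317 + 455*(-11 + 11/4)) + 23933 = (-317 + 455*(-33/4)) + 23933 = (-317 - 15015/4) + 23933 = -16283/4 + 23933 = 79449/4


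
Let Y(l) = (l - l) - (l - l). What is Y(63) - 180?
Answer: -180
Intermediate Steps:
Y(l) = 0 (Y(l) = 0 - 1*0 = 0 + 0 = 0)
Y(63) - 180 = 0 - 180 = -180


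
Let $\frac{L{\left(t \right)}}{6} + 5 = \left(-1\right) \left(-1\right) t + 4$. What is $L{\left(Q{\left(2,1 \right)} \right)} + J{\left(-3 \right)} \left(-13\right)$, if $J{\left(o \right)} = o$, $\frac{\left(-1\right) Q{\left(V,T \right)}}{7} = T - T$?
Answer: $33$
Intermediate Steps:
$Q{\left(V,T \right)} = 0$ ($Q{\left(V,T \right)} = - 7 \left(T - T\right) = \left(-7\right) 0 = 0$)
$L{\left(t \right)} = -6 + 6 t$ ($L{\left(t \right)} = -30 + 6 \left(\left(-1\right) \left(-1\right) t + 4\right) = -30 + 6 \left(1 t + 4\right) = -30 + 6 \left(t + 4\right) = -30 + 6 \left(4 + t\right) = -30 + \left(24 + 6 t\right) = -6 + 6 t$)
$L{\left(Q{\left(2,1 \right)} \right)} + J{\left(-3 \right)} \left(-13\right) = \left(-6 + 6 \cdot 0\right) - -39 = \left(-6 + 0\right) + 39 = -6 + 39 = 33$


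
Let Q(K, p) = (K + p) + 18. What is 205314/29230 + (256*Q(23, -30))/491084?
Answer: 1146690137/163118015 ≈ 7.0298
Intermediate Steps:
Q(K, p) = 18 + K + p
205314/29230 + (256*Q(23, -30))/491084 = 205314/29230 + (256*(18 + 23 - 30))/491084 = 205314*(1/29230) + (256*11)*(1/491084) = 102657/14615 + 2816*(1/491084) = 102657/14615 + 64/11161 = 1146690137/163118015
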